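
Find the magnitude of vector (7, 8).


|u| = sqrt(7^2 + 8^2) = sqrt(113) = 10.6301

10.6301


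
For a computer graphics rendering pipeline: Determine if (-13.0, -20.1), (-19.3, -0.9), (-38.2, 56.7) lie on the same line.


Cross product: ((-19.3)-(-13))*(56.7-(-20.1)) - ((-0.9)-(-20.1))*((-38.2)-(-13))
= 0

Yes, collinear


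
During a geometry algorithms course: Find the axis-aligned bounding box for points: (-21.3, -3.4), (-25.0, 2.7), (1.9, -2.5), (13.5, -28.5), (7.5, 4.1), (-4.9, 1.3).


x range: [-25, 13.5]
y range: [-28.5, 4.1]
Bounding box: (-25,-28.5) to (13.5,4.1)

(-25,-28.5) to (13.5,4.1)


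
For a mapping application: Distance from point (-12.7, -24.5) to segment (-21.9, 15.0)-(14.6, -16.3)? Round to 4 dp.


Project P onto AB: t = 0.68 (clamped to [0,1])
Closest point on segment: (2.9205, -6.2844)
Distance: 23.996

23.996


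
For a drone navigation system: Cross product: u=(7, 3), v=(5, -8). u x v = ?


u x v = u_x*v_y - u_y*v_x = 7*(-8) - 3*5
= (-56) - 15 = -71

-71


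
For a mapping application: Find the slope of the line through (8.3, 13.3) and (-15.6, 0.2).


slope = (y2-y1)/(x2-x1) = (0.2-13.3)/((-15.6)-8.3) = (-13.1)/(-23.9) = 0.5481

0.5481


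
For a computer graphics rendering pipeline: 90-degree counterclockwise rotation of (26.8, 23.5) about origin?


90° CCW: (x,y) -> (-y, x)
(26.8,23.5) -> (-23.5, 26.8)

(-23.5, 26.8)


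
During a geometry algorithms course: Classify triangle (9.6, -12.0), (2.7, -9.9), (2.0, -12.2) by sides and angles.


Side lengths squared: AB^2=52.02, BC^2=5.78, CA^2=57.8
Sorted: [5.78, 52.02, 57.8]
By sides: Scalene, By angles: Right

Scalene, Right


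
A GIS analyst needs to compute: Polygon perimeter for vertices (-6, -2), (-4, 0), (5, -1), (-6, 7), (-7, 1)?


Sides: (-6, -2)->(-4, 0): sqrt(8) = 2.828427, (-4, 0)->(5, -1): sqrt(82) = 9.055385, (5, -1)->(-6, 7): sqrt(185) = 13.601471, (-6, 7)->(-7, 1): sqrt(37) = 6.082763, (-7, 1)->(-6, -2): sqrt(10) = 3.162278
Sum = 34.730324
Perimeter = 34.7303

34.7303


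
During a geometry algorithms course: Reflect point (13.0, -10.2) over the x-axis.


Reflection over x-axis: (x,y) -> (x,-y)
(13, -10.2) -> (13, 10.2)

(13, 10.2)


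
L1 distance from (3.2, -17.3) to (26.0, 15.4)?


|3.2-26| + |(-17.3)-15.4| = 22.8 + 32.7 = 55.5

55.5


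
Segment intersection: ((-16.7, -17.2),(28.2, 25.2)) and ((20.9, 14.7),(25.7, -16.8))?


Cross products: d1=-1337.52, d2=280.35, d3=-161.93, d4=-1779.8
d1*d2 < 0 and d3*d4 < 0? no

No, they don't intersect


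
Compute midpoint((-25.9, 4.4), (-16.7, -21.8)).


M = (((-25.9)+(-16.7))/2, (4.4+(-21.8))/2)
= (-21.3, -8.7)

(-21.3, -8.7)


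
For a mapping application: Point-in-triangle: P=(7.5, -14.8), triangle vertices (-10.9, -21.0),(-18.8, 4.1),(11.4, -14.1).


Cross products: AB x AP = -510.82, BC x BP = -92.12, CA x CP = -11.3
All same sign? yes

Yes, inside


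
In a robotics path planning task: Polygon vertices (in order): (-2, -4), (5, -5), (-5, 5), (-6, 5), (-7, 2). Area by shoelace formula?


Shoelace sum: ((-2)*(-5) - 5*(-4)) + (5*5 - (-5)*(-5)) + ((-5)*5 - (-6)*5) + ((-6)*2 - (-7)*5) + ((-7)*(-4) - (-2)*2)
= 90
Area = |90|/2 = 45

45


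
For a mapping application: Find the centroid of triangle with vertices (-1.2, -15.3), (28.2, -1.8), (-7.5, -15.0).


Centroid = ((x_A+x_B+x_C)/3, (y_A+y_B+y_C)/3)
= (((-1.2)+28.2+(-7.5))/3, ((-15.3)+(-1.8)+(-15))/3)
= (6.5, -10.7)

(6.5, -10.7)


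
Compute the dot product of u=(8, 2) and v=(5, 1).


u . v = u_x*v_x + u_y*v_y = 8*5 + 2*1
= 40 + 2 = 42

42


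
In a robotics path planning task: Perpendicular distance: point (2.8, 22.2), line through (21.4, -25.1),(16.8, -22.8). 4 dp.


|cross product| = 174.8
|line direction| = sqrt(26.45) = 5.143
Distance = 174.8/sqrt(26.45) = 33.9882

33.9882


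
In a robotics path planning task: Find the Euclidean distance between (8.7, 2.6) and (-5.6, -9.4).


dx=-14.3, dy=-12
d^2 = (-14.3)^2 + (-12)^2 = 348.49
d = sqrt(348.49) = 18.6679

18.6679


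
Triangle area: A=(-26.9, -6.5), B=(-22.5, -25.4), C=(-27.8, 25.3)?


Area = |x_A(y_B-y_C) + x_B(y_C-y_A) + x_C(y_A-y_B)|/2
= |1363.83 + (-715.5) + (-525.42)|/2
= 122.91/2 = 61.455

61.455


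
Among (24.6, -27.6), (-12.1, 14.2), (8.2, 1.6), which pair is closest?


d(P0,P1) = 55.6249, d(P0,P2) = 33.4903, d(P1,P2) = 23.8925
Closest: P1 and P2

Closest pair: (-12.1, 14.2) and (8.2, 1.6), distance = 23.8925


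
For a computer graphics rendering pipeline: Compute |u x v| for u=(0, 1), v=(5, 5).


|u x v| = |0*5 - 1*5|
= |0 - 5| = 5

5


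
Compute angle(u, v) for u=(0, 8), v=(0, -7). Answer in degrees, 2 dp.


u.v = -56, |u| = sqrt(64) = 8, |v| = sqrt(49) = 7
cos(theta) = u.v/(|u||v|) = -56/sqrt(3136) = -1
theta = acos(-1) = 180 degrees

180 degrees


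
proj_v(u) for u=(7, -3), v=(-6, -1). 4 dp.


u.v = -39, |v| = sqrt(37) = 6.0828
Scalar projection = u.v / |v| = -39 / sqrt(37) = -6.4116

-6.4116


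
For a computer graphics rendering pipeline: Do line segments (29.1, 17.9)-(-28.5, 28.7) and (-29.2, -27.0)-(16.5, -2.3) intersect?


Cross products: d1=611.92, d2=2528.2, d3=3215.88, d4=1299.6
d1*d2 < 0 and d3*d4 < 0? no

No, they don't intersect


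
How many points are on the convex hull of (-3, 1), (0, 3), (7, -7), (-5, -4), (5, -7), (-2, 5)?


Convex hull vertices (CCW): (-5, -4), (5, -7), (7, -7), (0, 3), (-2, 5)
Count = 5

5


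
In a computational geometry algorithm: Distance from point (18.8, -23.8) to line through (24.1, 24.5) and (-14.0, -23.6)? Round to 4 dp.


|cross product| = 1585.3
|line direction| = sqrt(3765.22) = 61.3614
Distance = 1585.3/sqrt(3765.22) = 25.8355

25.8355


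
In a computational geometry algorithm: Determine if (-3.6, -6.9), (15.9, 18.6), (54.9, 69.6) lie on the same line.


Cross product: (15.9-(-3.6))*(69.6-(-6.9)) - (18.6-(-6.9))*(54.9-(-3.6))
= 0

Yes, collinear


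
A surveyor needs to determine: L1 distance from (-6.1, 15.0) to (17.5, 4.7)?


|(-6.1)-17.5| + |15-4.7| = 23.6 + 10.3 = 33.9

33.9


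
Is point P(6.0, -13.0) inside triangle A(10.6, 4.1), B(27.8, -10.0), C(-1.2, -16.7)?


Cross products: AB x AP = -358.98, BC x BP = -59.06, CA x CP = -106.1
All same sign? yes

Yes, inside


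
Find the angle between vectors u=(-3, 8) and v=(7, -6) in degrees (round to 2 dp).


u.v = -69, |u| = sqrt(73) = 8.544, |v| = sqrt(85) = 9.2195
cos(theta) = u.v/(|u||v|) = -69/sqrt(6205) = -0.875948
theta = acos(-0.875948) = 151.16 degrees

151.16 degrees


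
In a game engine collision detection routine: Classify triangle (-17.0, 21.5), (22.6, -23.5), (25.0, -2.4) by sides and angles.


Side lengths squared: AB^2=3593.16, BC^2=450.97, CA^2=2335.21
Sorted: [450.97, 2335.21, 3593.16]
By sides: Scalene, By angles: Obtuse

Scalene, Obtuse


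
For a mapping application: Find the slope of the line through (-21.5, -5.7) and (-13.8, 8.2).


slope = (y2-y1)/(x2-x1) = (8.2-(-5.7))/((-13.8)-(-21.5)) = 13.9/7.7 = 1.8052

1.8052


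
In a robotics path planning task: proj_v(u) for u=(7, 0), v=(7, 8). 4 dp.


u.v = 49, |v| = sqrt(113) = 10.6301
Scalar projection = u.v / |v| = 49 / sqrt(113) = 4.6095

4.6095


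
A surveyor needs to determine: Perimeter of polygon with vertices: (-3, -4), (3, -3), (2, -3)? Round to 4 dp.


Sides: (-3, -4)->(3, -3): sqrt(37) = 6.082763, (3, -3)->(2, -3): sqrt(1) = 1, (2, -3)->(-3, -4): sqrt(26) = 5.09902
Sum = 12.181783
Perimeter = 12.1818

12.1818


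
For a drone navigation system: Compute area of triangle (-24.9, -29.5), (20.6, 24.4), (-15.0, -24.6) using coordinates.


Area = |x_A(y_B-y_C) + x_B(y_C-y_A) + x_C(y_A-y_B)|/2
= |(-1220.1) + 100.94 + 808.5|/2
= 310.66/2 = 155.33

155.33


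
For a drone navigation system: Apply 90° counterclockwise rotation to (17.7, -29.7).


90° CCW: (x,y) -> (-y, x)
(17.7,-29.7) -> (29.7, 17.7)

(29.7, 17.7)


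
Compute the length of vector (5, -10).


|u| = sqrt(5^2 + (-10)^2) = sqrt(125) = 11.1803

11.1803


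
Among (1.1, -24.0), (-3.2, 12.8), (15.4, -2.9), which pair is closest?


d(P0,P1) = 37.0504, d(P0,P2) = 25.4892, d(P1,P2) = 24.3403
Closest: P1 and P2

Closest pair: (-3.2, 12.8) and (15.4, -2.9), distance = 24.3403


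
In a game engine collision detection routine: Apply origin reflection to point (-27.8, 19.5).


Reflection over origin: (x,y) -> (-x,-y)
(-27.8, 19.5) -> (27.8, -19.5)

(27.8, -19.5)


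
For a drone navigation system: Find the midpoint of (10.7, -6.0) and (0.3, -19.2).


M = ((10.7+0.3)/2, ((-6)+(-19.2))/2)
= (5.5, -12.6)

(5.5, -12.6)


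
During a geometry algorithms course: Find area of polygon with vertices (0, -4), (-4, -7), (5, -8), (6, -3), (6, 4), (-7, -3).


Shoelace sum: (0*(-7) - (-4)*(-4)) + ((-4)*(-8) - 5*(-7)) + (5*(-3) - 6*(-8)) + (6*4 - 6*(-3)) + (6*(-3) - (-7)*4) + ((-7)*(-4) - 0*(-3))
= 164
Area = |164|/2 = 82

82


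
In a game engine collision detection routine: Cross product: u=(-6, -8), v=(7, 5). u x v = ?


u x v = u_x*v_y - u_y*v_x = (-6)*5 - (-8)*7
= (-30) - (-56) = 26

26


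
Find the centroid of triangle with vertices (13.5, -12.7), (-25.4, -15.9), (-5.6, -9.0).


Centroid = ((x_A+x_B+x_C)/3, (y_A+y_B+y_C)/3)
= ((13.5+(-25.4)+(-5.6))/3, ((-12.7)+(-15.9)+(-9))/3)
= (-5.8333, -12.5333)

(-5.8333, -12.5333)


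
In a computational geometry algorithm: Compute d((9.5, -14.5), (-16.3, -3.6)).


dx=-25.8, dy=10.9
d^2 = (-25.8)^2 + 10.9^2 = 784.45
d = sqrt(784.45) = 28.008

28.008


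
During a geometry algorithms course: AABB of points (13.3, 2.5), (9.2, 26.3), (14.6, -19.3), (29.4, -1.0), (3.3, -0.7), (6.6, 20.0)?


x range: [3.3, 29.4]
y range: [-19.3, 26.3]
Bounding box: (3.3,-19.3) to (29.4,26.3)

(3.3,-19.3) to (29.4,26.3)


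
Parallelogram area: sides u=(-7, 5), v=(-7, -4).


|u x v| = |(-7)*(-4) - 5*(-7)|
= |28 - (-35)| = 63

63


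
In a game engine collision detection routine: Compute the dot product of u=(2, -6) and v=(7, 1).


u . v = u_x*v_x + u_y*v_y = 2*7 + (-6)*1
= 14 + (-6) = 8

8


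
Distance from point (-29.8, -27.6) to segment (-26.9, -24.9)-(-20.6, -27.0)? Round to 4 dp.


Project P onto AB: t = 0 (clamped to [0,1])
Closest point on segment: (-26.9, -24.9)
Distance: 3.9623

3.9623


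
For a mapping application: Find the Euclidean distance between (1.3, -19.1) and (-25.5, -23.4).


dx=-26.8, dy=-4.3
d^2 = (-26.8)^2 + (-4.3)^2 = 736.73
d = sqrt(736.73) = 27.1428

27.1428


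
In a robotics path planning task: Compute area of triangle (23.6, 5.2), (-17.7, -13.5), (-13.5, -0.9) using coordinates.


Area = |x_A(y_B-y_C) + x_B(y_C-y_A) + x_C(y_A-y_B)|/2
= |(-297.36) + 107.97 + (-252.45)|/2
= 441.84/2 = 220.92

220.92


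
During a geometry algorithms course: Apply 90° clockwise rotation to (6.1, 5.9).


90° CW: (x,y) -> (y, -x)
(6.1,5.9) -> (5.9, -6.1)

(5.9, -6.1)


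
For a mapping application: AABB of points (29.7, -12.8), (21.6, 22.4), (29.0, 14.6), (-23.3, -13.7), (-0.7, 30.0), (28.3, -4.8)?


x range: [-23.3, 29.7]
y range: [-13.7, 30]
Bounding box: (-23.3,-13.7) to (29.7,30)

(-23.3,-13.7) to (29.7,30)


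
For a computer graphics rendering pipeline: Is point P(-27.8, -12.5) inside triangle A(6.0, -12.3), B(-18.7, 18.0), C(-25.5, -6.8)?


Cross products: AB x AP = 1029.08, BC x BP = -18.28, CA x CP = -192.2
All same sign? no

No, outside


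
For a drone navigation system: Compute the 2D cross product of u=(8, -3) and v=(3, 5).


u x v = u_x*v_y - u_y*v_x = 8*5 - (-3)*3
= 40 - (-9) = 49

49


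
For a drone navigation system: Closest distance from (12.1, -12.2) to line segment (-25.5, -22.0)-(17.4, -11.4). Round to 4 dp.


Project P onto AB: t = 0.8792 (clamped to [0,1])
Closest point on segment: (12.2187, -12.6802)
Distance: 0.4947

0.4947


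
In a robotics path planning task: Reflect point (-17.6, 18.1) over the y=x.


Reflection over y=x: (x,y) -> (y,x)
(-17.6, 18.1) -> (18.1, -17.6)

(18.1, -17.6)


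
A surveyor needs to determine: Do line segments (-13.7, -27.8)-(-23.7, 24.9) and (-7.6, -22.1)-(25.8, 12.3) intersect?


Cross products: d1=19.46, d2=2123.64, d3=-378.47, d4=-2482.65
d1*d2 < 0 and d3*d4 < 0? no

No, they don't intersect


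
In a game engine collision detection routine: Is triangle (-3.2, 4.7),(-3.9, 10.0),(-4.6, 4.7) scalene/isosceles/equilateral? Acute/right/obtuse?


Side lengths squared: AB^2=28.58, BC^2=28.58, CA^2=1.96
Sorted: [1.96, 28.58, 28.58]
By sides: Isosceles, By angles: Acute

Isosceles, Acute


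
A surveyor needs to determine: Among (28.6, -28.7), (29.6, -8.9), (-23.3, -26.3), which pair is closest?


d(P0,P1) = 19.8252, d(P0,P2) = 51.9555, d(P1,P2) = 55.6881
Closest: P0 and P1

Closest pair: (28.6, -28.7) and (29.6, -8.9), distance = 19.8252


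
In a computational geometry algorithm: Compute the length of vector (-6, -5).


|u| = sqrt((-6)^2 + (-5)^2) = sqrt(61) = 7.8102

7.8102


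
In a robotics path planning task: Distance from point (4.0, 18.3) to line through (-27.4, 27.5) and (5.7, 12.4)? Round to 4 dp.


|cross product| = 169.62
|line direction| = sqrt(1323.62) = 36.3816
Distance = 169.62/sqrt(1323.62) = 4.6622

4.6622


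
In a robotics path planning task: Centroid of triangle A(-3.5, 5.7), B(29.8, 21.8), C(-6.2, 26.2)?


Centroid = ((x_A+x_B+x_C)/3, (y_A+y_B+y_C)/3)
= (((-3.5)+29.8+(-6.2))/3, (5.7+21.8+26.2)/3)
= (6.7, 17.9)

(6.7, 17.9)


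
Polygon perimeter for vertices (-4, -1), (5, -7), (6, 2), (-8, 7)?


Sides: (-4, -1)->(5, -7): sqrt(117) = 10.816654, (5, -7)->(6, 2): sqrt(82) = 9.055385, (6, 2)->(-8, 7): sqrt(221) = 14.866069, (-8, 7)->(-4, -1): sqrt(80) = 8.944272
Sum = 43.68238
Perimeter = 43.6824

43.6824


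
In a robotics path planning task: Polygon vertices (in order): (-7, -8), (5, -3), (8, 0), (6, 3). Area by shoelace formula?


Shoelace sum: ((-7)*(-3) - 5*(-8)) + (5*0 - 8*(-3)) + (8*3 - 6*0) + (6*(-8) - (-7)*3)
= 82
Area = |82|/2 = 41

41


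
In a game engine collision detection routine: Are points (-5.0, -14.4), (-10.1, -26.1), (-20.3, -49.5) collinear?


Cross product: ((-10.1)-(-5))*((-49.5)-(-14.4)) - ((-26.1)-(-14.4))*((-20.3)-(-5))
= 0

Yes, collinear


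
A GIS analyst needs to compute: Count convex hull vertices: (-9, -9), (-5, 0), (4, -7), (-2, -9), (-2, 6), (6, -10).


Convex hull vertices (CCW): (-9, -9), (6, -10), (-2, 6), (-5, 0)
Count = 4

4


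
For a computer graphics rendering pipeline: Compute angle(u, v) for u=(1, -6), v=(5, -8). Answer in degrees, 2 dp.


u.v = 53, |u| = sqrt(37) = 6.0828, |v| = sqrt(89) = 9.434
cos(theta) = u.v/(|u||v|) = 53/sqrt(3293) = 0.923592
theta = acos(0.923592) = 22.54 degrees

22.54 degrees


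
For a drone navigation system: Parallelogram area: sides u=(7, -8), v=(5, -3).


|u x v| = |7*(-3) - (-8)*5|
= |(-21) - (-40)| = 19

19


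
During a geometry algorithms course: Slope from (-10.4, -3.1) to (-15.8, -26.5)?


slope = (y2-y1)/(x2-x1) = ((-26.5)-(-3.1))/((-15.8)-(-10.4)) = (-23.4)/(-5.4) = 4.3333

4.3333


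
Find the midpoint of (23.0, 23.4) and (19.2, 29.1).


M = ((23+19.2)/2, (23.4+29.1)/2)
= (21.1, 26.25)

(21.1, 26.25)


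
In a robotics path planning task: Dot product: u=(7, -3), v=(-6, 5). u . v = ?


u . v = u_x*v_x + u_y*v_y = 7*(-6) + (-3)*5
= (-42) + (-15) = -57

-57


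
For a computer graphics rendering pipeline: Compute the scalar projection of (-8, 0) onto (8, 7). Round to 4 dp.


u.v = -64, |v| = sqrt(113) = 10.6301
Scalar projection = u.v / |v| = -64 / sqrt(113) = -6.0206

-6.0206


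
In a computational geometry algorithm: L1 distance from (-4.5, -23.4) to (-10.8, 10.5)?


|(-4.5)-(-10.8)| + |(-23.4)-10.5| = 6.3 + 33.9 = 40.2

40.2


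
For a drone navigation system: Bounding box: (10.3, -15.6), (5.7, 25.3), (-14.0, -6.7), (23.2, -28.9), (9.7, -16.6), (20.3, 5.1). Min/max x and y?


x range: [-14, 23.2]
y range: [-28.9, 25.3]
Bounding box: (-14,-28.9) to (23.2,25.3)

(-14,-28.9) to (23.2,25.3)


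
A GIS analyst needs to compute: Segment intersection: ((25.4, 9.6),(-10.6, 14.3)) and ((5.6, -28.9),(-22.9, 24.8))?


Cross products: d1=-2160.51, d2=-361.26, d3=1479.06, d4=-320.19
d1*d2 < 0 and d3*d4 < 0? no

No, they don't intersect


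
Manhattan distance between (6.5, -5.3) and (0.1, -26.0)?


|6.5-0.1| + |(-5.3)-(-26)| = 6.4 + 20.7 = 27.1

27.1


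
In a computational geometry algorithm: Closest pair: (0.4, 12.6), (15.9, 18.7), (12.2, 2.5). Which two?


d(P0,P1) = 16.6571, d(P0,P2) = 15.5322, d(P1,P2) = 16.6172
Closest: P0 and P2

Closest pair: (0.4, 12.6) and (12.2, 2.5), distance = 15.5322


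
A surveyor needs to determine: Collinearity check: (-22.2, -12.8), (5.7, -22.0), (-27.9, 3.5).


Cross product: (5.7-(-22.2))*(3.5-(-12.8)) - ((-22)-(-12.8))*((-27.9)-(-22.2))
= 402.33

No, not collinear


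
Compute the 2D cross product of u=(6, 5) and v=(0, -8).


u x v = u_x*v_y - u_y*v_x = 6*(-8) - 5*0
= (-48) - 0 = -48

-48


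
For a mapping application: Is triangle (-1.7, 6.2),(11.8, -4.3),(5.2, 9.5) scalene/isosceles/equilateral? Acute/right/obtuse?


Side lengths squared: AB^2=292.5, BC^2=234, CA^2=58.5
Sorted: [58.5, 234, 292.5]
By sides: Scalene, By angles: Right

Scalene, Right


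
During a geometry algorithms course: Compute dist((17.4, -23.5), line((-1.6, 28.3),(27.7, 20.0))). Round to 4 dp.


|cross product| = 1360.04
|line direction| = sqrt(927.38) = 30.4529
Distance = 1360.04/sqrt(927.38) = 44.6604

44.6604


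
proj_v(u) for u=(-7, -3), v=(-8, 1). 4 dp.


u.v = 53, |v| = sqrt(65) = 8.0623
Scalar projection = u.v / |v| = 53 / sqrt(65) = 6.5738

6.5738


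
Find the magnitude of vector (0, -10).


|u| = sqrt(0^2 + (-10)^2) = sqrt(100) = 10

10


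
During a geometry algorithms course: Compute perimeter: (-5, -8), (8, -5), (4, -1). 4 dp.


Sides: (-5, -8)->(8, -5): sqrt(178) = 13.341664, (8, -5)->(4, -1): sqrt(32) = 5.656854, (4, -1)->(-5, -8): sqrt(130) = 11.401754
Sum = 30.400272
Perimeter = 30.4003

30.4003


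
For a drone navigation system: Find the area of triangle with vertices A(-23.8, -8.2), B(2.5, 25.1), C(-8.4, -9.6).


Area = |x_A(y_B-y_C) + x_B(y_C-y_A) + x_C(y_A-y_B)|/2
= |(-825.86) + (-3.5) + 279.72|/2
= 549.64/2 = 274.82

274.82


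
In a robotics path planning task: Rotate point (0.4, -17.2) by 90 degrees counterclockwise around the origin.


90° CCW: (x,y) -> (-y, x)
(0.4,-17.2) -> (17.2, 0.4)

(17.2, 0.4)


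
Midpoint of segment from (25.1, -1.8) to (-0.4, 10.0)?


M = ((25.1+(-0.4))/2, ((-1.8)+10)/2)
= (12.35, 4.1)

(12.35, 4.1)


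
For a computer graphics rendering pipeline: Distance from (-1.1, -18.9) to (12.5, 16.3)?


dx=13.6, dy=35.2
d^2 = 13.6^2 + 35.2^2 = 1424
d = sqrt(1424) = 37.7359

37.7359


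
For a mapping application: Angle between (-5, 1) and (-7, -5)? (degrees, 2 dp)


u.v = 30, |u| = sqrt(26) = 5.099, |v| = sqrt(74) = 8.6023
cos(theta) = u.v/(|u||v|) = 30/sqrt(1924) = 0.683941
theta = acos(0.683941) = 46.85 degrees

46.85 degrees


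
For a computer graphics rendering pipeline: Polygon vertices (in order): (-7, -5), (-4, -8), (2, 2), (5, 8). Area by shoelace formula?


Shoelace sum: ((-7)*(-8) - (-4)*(-5)) + ((-4)*2 - 2*(-8)) + (2*8 - 5*2) + (5*(-5) - (-7)*8)
= 81
Area = |81|/2 = 40.5

40.5


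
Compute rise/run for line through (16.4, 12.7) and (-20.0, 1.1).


slope = (y2-y1)/(x2-x1) = (1.1-12.7)/((-20)-16.4) = (-11.6)/(-36.4) = 0.3187

0.3187


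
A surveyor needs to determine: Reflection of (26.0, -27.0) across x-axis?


Reflection over x-axis: (x,y) -> (x,-y)
(26, -27) -> (26, 27)

(26, 27)


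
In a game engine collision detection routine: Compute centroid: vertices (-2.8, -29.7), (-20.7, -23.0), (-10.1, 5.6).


Centroid = ((x_A+x_B+x_C)/3, (y_A+y_B+y_C)/3)
= (((-2.8)+(-20.7)+(-10.1))/3, ((-29.7)+(-23)+5.6)/3)
= (-11.2, -15.7)

(-11.2, -15.7)


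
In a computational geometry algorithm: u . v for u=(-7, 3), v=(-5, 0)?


u . v = u_x*v_x + u_y*v_y = (-7)*(-5) + 3*0
= 35 + 0 = 35

35


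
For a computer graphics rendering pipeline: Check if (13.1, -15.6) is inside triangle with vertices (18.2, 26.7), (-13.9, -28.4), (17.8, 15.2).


Cross products: AB x AP = 1076.82, BC x BP = -771.44, CA x CP = 41.73
All same sign? no

No, outside


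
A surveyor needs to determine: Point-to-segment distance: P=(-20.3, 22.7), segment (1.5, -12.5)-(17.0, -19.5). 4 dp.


Project P onto AB: t = 0 (clamped to [0,1])
Closest point on segment: (1.5, -12.5)
Distance: 41.4039

41.4039


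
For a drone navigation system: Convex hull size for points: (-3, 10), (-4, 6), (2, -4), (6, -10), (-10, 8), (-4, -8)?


Convex hull vertices (CCW): (-10, 8), (-4, -8), (6, -10), (-3, 10)
Count = 4

4


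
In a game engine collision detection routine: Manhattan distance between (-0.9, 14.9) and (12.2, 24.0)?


|(-0.9)-12.2| + |14.9-24| = 13.1 + 9.1 = 22.2

22.2


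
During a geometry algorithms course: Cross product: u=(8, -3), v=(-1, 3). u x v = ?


u x v = u_x*v_y - u_y*v_x = 8*3 - (-3)*(-1)
= 24 - 3 = 21

21


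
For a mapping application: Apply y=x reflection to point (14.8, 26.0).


Reflection over y=x: (x,y) -> (y,x)
(14.8, 26) -> (26, 14.8)

(26, 14.8)


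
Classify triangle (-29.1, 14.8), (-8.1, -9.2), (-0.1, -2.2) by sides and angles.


Side lengths squared: AB^2=1017, BC^2=113, CA^2=1130
Sorted: [113, 1017, 1130]
By sides: Scalene, By angles: Right

Scalene, Right


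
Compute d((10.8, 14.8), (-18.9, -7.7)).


dx=-29.7, dy=-22.5
d^2 = (-29.7)^2 + (-22.5)^2 = 1388.34
d = sqrt(1388.34) = 37.2604

37.2604


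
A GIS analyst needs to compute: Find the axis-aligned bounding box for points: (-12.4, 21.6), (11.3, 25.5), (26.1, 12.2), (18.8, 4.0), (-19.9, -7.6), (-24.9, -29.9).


x range: [-24.9, 26.1]
y range: [-29.9, 25.5]
Bounding box: (-24.9,-29.9) to (26.1,25.5)

(-24.9,-29.9) to (26.1,25.5)


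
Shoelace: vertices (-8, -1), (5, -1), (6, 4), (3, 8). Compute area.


Shoelace sum: ((-8)*(-1) - 5*(-1)) + (5*4 - 6*(-1)) + (6*8 - 3*4) + (3*(-1) - (-8)*8)
= 136
Area = |136|/2 = 68

68


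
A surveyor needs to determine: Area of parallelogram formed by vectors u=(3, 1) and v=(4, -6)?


|u x v| = |3*(-6) - 1*4|
= |(-18) - 4| = 22

22


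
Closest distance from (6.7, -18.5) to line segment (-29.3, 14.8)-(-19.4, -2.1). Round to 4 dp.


Project P onto AB: t = 1 (clamped to [0,1])
Closest point on segment: (-19.4, -2.1)
Distance: 30.8248

30.8248


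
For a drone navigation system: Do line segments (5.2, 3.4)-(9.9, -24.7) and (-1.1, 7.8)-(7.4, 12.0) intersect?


Cross products: d1=-63.86, d2=-322.45, d3=-156.35, d4=102.24
d1*d2 < 0 and d3*d4 < 0? no

No, they don't intersect


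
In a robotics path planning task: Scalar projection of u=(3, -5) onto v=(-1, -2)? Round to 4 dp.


u.v = 7, |v| = sqrt(5) = 2.2361
Scalar projection = u.v / |v| = 7 / sqrt(5) = 3.1305

3.1305


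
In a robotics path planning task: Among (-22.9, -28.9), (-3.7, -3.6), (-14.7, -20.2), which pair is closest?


d(P0,P1) = 31.7605, d(P0,P2) = 11.9553, d(P1,P2) = 19.9138
Closest: P0 and P2

Closest pair: (-22.9, -28.9) and (-14.7, -20.2), distance = 11.9553


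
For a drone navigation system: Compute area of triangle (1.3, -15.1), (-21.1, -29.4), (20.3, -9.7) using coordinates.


Area = |x_A(y_B-y_C) + x_B(y_C-y_A) + x_C(y_A-y_B)|/2
= |(-25.61) + (-113.94) + 290.29|/2
= 150.74/2 = 75.37

75.37


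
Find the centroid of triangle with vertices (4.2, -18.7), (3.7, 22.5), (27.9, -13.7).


Centroid = ((x_A+x_B+x_C)/3, (y_A+y_B+y_C)/3)
= ((4.2+3.7+27.9)/3, ((-18.7)+22.5+(-13.7))/3)
= (11.9333, -3.3)

(11.9333, -3.3)


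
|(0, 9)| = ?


|u| = sqrt(0^2 + 9^2) = sqrt(81) = 9

9


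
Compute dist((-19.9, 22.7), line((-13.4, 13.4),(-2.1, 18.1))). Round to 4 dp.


|cross product| = 135.64
|line direction| = sqrt(149.78) = 12.2385
Distance = 135.64/sqrt(149.78) = 11.0831

11.0831


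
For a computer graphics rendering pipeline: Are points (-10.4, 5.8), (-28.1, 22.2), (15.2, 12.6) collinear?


Cross product: ((-28.1)-(-10.4))*(12.6-5.8) - (22.2-5.8)*(15.2-(-10.4))
= -540.2

No, not collinear


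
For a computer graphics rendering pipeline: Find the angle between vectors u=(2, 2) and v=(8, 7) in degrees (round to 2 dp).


u.v = 30, |u| = sqrt(8) = 2.8284, |v| = sqrt(113) = 10.6301
cos(theta) = u.v/(|u||v|) = 30/sqrt(904) = 0.997785
theta = acos(0.997785) = 3.81 degrees

3.81 degrees


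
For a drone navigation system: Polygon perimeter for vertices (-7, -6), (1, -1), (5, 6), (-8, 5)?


Sides: (-7, -6)->(1, -1): sqrt(89) = 9.433981, (1, -1)->(5, 6): sqrt(65) = 8.062258, (5, 6)->(-8, 5): sqrt(170) = 13.038405, (-8, 5)->(-7, -6): sqrt(122) = 11.045361
Sum = 41.580005
Perimeter = 41.58

41.58


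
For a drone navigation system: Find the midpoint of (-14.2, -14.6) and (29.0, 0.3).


M = (((-14.2)+29)/2, ((-14.6)+0.3)/2)
= (7.4, -7.15)

(7.4, -7.15)


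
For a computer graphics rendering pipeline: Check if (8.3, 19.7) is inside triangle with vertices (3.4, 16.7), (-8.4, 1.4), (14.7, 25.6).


Cross products: AB x AP = 39.57, BC x BP = 18.59, CA x CP = 9.71
All same sign? yes

Yes, inside


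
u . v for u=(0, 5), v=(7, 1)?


u . v = u_x*v_x + u_y*v_y = 0*7 + 5*1
= 0 + 5 = 5

5


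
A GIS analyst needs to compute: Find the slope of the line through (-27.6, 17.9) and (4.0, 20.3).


slope = (y2-y1)/(x2-x1) = (20.3-17.9)/(4-(-27.6)) = 2.4/31.6 = 0.0759

0.0759


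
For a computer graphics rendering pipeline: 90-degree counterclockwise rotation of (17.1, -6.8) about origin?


90° CCW: (x,y) -> (-y, x)
(17.1,-6.8) -> (6.8, 17.1)

(6.8, 17.1)


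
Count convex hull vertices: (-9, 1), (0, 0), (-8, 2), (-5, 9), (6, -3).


Convex hull vertices (CCW): (-9, 1), (6, -3), (-5, 9)
Count = 3

3


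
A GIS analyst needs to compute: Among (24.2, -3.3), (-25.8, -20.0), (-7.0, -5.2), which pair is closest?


d(P0,P1) = 52.7152, d(P0,P2) = 31.2578, d(P1,P2) = 23.9266
Closest: P1 and P2

Closest pair: (-25.8, -20.0) and (-7.0, -5.2), distance = 23.9266


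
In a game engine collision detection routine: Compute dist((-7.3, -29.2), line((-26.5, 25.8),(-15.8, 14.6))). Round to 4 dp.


|cross product| = 373.46
|line direction| = sqrt(239.93) = 15.4897
Distance = 373.46/sqrt(239.93) = 24.1103

24.1103


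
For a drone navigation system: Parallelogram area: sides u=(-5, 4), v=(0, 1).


|u x v| = |(-5)*1 - 4*0|
= |(-5) - 0| = 5

5


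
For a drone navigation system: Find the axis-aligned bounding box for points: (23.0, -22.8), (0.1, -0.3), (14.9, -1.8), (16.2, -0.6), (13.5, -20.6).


x range: [0.1, 23]
y range: [-22.8, -0.3]
Bounding box: (0.1,-22.8) to (23,-0.3)

(0.1,-22.8) to (23,-0.3)


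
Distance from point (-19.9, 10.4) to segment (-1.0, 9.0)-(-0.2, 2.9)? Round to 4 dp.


Project P onto AB: t = 0 (clamped to [0,1])
Closest point on segment: (-1, 9)
Distance: 18.9518

18.9518


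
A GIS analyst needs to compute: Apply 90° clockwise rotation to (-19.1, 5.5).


90° CW: (x,y) -> (y, -x)
(-19.1,5.5) -> (5.5, 19.1)

(5.5, 19.1)


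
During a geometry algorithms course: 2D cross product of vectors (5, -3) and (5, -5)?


u x v = u_x*v_y - u_y*v_x = 5*(-5) - (-3)*5
= (-25) - (-15) = -10

-10


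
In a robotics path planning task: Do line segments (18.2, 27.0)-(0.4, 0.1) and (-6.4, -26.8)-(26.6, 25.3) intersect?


Cross products: d1=493.74, d2=533.42, d3=295.9, d4=256.22
d1*d2 < 0 and d3*d4 < 0? no

No, they don't intersect


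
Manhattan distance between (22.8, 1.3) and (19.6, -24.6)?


|22.8-19.6| + |1.3-(-24.6)| = 3.2 + 25.9 = 29.1

29.1


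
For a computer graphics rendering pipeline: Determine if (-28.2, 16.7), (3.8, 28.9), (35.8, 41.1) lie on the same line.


Cross product: (3.8-(-28.2))*(41.1-16.7) - (28.9-16.7)*(35.8-(-28.2))
= 0

Yes, collinear


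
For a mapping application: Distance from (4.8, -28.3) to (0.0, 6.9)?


dx=-4.8, dy=35.2
d^2 = (-4.8)^2 + 35.2^2 = 1262.08
d = sqrt(1262.08) = 35.5258

35.5258


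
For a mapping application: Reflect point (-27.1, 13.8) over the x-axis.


Reflection over x-axis: (x,y) -> (x,-y)
(-27.1, 13.8) -> (-27.1, -13.8)

(-27.1, -13.8)


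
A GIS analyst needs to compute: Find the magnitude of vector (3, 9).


|u| = sqrt(3^2 + 9^2) = sqrt(90) = 9.4868

9.4868


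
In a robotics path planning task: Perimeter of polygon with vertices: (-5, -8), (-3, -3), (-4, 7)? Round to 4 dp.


Sides: (-5, -8)->(-3, -3): sqrt(29) = 5.385165, (-3, -3)->(-4, 7): sqrt(101) = 10.049876, (-4, 7)->(-5, -8): sqrt(226) = 15.033296
Sum = 30.468337
Perimeter = 30.4683

30.4683


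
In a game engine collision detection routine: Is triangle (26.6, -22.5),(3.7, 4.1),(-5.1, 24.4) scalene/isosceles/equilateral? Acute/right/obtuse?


Side lengths squared: AB^2=1231.97, BC^2=489.53, CA^2=3204.5
Sorted: [489.53, 1231.97, 3204.5]
By sides: Scalene, By angles: Obtuse

Scalene, Obtuse


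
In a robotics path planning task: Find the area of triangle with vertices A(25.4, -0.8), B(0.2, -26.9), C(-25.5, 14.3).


Area = |x_A(y_B-y_C) + x_B(y_C-y_A) + x_C(y_A-y_B)|/2
= |(-1046.48) + 3.02 + (-665.55)|/2
= 1709.01/2 = 854.505

854.505


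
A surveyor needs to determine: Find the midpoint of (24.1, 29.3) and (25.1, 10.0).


M = ((24.1+25.1)/2, (29.3+10)/2)
= (24.6, 19.65)

(24.6, 19.65)


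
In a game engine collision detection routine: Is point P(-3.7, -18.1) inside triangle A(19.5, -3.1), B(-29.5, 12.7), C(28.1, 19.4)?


Cross products: AB x AP = 1101.56, BC x BP = -1946.94, CA x CP = -393
All same sign? no

No, outside


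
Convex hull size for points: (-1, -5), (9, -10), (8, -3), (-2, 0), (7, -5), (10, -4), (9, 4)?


Convex hull vertices (CCW): (-2, 0), (-1, -5), (9, -10), (10, -4), (9, 4)
Count = 5

5


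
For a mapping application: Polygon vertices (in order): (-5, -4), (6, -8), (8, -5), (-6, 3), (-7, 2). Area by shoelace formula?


Shoelace sum: ((-5)*(-8) - 6*(-4)) + (6*(-5) - 8*(-8)) + (8*3 - (-6)*(-5)) + ((-6)*2 - (-7)*3) + ((-7)*(-4) - (-5)*2)
= 139
Area = |139|/2 = 69.5

69.5


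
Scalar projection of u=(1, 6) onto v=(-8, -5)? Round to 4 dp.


u.v = -38, |v| = sqrt(89) = 9.434
Scalar projection = u.v / |v| = -38 / sqrt(89) = -4.028

-4.028


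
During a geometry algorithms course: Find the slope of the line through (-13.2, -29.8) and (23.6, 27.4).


slope = (y2-y1)/(x2-x1) = (27.4-(-29.8))/(23.6-(-13.2)) = 57.2/36.8 = 1.5543

1.5543


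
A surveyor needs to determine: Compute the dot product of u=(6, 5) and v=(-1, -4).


u . v = u_x*v_x + u_y*v_y = 6*(-1) + 5*(-4)
= (-6) + (-20) = -26

-26


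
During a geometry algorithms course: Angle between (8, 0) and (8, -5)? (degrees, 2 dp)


u.v = 64, |u| = sqrt(64) = 8, |v| = sqrt(89) = 9.434
cos(theta) = u.v/(|u||v|) = 64/sqrt(5696) = 0.847998
theta = acos(0.847998) = 32.01 degrees

32.01 degrees


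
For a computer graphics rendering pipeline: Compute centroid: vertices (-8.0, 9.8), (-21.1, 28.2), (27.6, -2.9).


Centroid = ((x_A+x_B+x_C)/3, (y_A+y_B+y_C)/3)
= (((-8)+(-21.1)+27.6)/3, (9.8+28.2+(-2.9))/3)
= (-0.5, 11.7)

(-0.5, 11.7)


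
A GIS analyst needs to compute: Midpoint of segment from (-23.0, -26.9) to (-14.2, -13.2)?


M = (((-23)+(-14.2))/2, ((-26.9)+(-13.2))/2)
= (-18.6, -20.05)

(-18.6, -20.05)


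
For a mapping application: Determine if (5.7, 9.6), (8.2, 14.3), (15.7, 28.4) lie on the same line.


Cross product: (8.2-5.7)*(28.4-9.6) - (14.3-9.6)*(15.7-5.7)
= 0

Yes, collinear


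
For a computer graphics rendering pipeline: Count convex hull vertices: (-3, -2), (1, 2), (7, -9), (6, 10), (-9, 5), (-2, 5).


Convex hull vertices (CCW): (-9, 5), (-3, -2), (7, -9), (6, 10)
Count = 4

4


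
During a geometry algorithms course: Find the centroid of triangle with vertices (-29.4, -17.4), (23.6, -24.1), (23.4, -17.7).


Centroid = ((x_A+x_B+x_C)/3, (y_A+y_B+y_C)/3)
= (((-29.4)+23.6+23.4)/3, ((-17.4)+(-24.1)+(-17.7))/3)
= (5.8667, -19.7333)

(5.8667, -19.7333)


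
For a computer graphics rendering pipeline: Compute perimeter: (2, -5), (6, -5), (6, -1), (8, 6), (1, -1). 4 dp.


Sides: (2, -5)->(6, -5): sqrt(16) = 4, (6, -5)->(6, -1): sqrt(16) = 4, (6, -1)->(8, 6): sqrt(53) = 7.28011, (8, 6)->(1, -1): sqrt(98) = 9.899495, (1, -1)->(2, -5): sqrt(17) = 4.123106
Sum = 29.302711
Perimeter = 29.3027

29.3027


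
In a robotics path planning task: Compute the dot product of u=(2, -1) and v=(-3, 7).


u . v = u_x*v_x + u_y*v_y = 2*(-3) + (-1)*7
= (-6) + (-7) = -13

-13


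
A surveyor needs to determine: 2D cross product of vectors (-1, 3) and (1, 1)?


u x v = u_x*v_y - u_y*v_x = (-1)*1 - 3*1
= (-1) - 3 = -4

-4


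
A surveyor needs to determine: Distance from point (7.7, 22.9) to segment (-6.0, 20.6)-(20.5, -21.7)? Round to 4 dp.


Project P onto AB: t = 0.1067 (clamped to [0,1])
Closest point on segment: (-3.1734, 16.0881)
Distance: 12.8309

12.8309


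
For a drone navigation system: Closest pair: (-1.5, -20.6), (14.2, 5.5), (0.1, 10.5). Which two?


d(P0,P1) = 30.4582, d(P0,P2) = 31.1411, d(P1,P2) = 14.9603
Closest: P1 and P2

Closest pair: (14.2, 5.5) and (0.1, 10.5), distance = 14.9603


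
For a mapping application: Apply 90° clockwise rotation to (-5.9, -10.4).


90° CW: (x,y) -> (y, -x)
(-5.9,-10.4) -> (-10.4, 5.9)

(-10.4, 5.9)


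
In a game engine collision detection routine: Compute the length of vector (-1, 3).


|u| = sqrt((-1)^2 + 3^2) = sqrt(10) = 3.1623

3.1623


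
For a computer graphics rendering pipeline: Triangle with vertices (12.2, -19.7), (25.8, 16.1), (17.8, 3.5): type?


Side lengths squared: AB^2=1466.6, BC^2=222.76, CA^2=569.6
Sorted: [222.76, 569.6, 1466.6]
By sides: Scalene, By angles: Obtuse

Scalene, Obtuse


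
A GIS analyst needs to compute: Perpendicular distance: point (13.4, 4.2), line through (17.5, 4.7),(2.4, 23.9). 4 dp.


|cross product| = 86.27
|line direction| = sqrt(596.65) = 24.4264
Distance = 86.27/sqrt(596.65) = 3.5318

3.5318


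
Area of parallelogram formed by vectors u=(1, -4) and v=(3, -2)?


|u x v| = |1*(-2) - (-4)*3|
= |(-2) - (-12)| = 10

10


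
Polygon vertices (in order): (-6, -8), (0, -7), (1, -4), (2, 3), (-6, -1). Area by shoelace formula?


Shoelace sum: ((-6)*(-7) - 0*(-8)) + (0*(-4) - 1*(-7)) + (1*3 - 2*(-4)) + (2*(-1) - (-6)*3) + ((-6)*(-8) - (-6)*(-1))
= 118
Area = |118|/2 = 59

59


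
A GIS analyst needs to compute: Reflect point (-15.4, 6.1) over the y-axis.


Reflection over y-axis: (x,y) -> (-x,y)
(-15.4, 6.1) -> (15.4, 6.1)

(15.4, 6.1)


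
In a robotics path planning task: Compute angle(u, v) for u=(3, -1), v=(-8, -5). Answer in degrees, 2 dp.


u.v = -19, |u| = sqrt(10) = 3.1623, |v| = sqrt(89) = 9.434
cos(theta) = u.v/(|u||v|) = -19/sqrt(890) = -0.636881
theta = acos(-0.636881) = 129.56 degrees

129.56 degrees


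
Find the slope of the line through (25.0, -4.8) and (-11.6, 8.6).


slope = (y2-y1)/(x2-x1) = (8.6-(-4.8))/((-11.6)-25) = 13.4/(-36.6) = -0.3661

-0.3661


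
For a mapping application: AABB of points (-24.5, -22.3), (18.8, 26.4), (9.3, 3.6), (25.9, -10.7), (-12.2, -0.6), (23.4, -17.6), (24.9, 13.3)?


x range: [-24.5, 25.9]
y range: [-22.3, 26.4]
Bounding box: (-24.5,-22.3) to (25.9,26.4)

(-24.5,-22.3) to (25.9,26.4)


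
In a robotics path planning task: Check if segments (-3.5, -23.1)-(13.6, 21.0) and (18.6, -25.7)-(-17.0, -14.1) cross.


Cross products: d1=163.8, d2=-1604.52, d3=-1019.07, d4=749.25
d1*d2 < 0 and d3*d4 < 0? yes

Yes, they intersect


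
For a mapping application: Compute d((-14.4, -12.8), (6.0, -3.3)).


dx=20.4, dy=9.5
d^2 = 20.4^2 + 9.5^2 = 506.41
d = sqrt(506.41) = 22.5036

22.5036


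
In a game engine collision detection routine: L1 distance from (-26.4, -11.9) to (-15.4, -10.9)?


|(-26.4)-(-15.4)| + |(-11.9)-(-10.9)| = 11 + 1 = 12

12


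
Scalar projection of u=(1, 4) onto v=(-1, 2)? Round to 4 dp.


u.v = 7, |v| = sqrt(5) = 2.2361
Scalar projection = u.v / |v| = 7 / sqrt(5) = 3.1305

3.1305


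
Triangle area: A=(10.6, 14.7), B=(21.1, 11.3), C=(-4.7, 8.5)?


Area = |x_A(y_B-y_C) + x_B(y_C-y_A) + x_C(y_A-y_B)|/2
= |29.68 + (-130.82) + (-15.98)|/2
= 117.12/2 = 58.56

58.56


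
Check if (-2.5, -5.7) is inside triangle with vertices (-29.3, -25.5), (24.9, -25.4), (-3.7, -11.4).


Cross products: AB x AP = 1070.48, BC x BP = -179.82, CA x CP = -129
All same sign? no

No, outside


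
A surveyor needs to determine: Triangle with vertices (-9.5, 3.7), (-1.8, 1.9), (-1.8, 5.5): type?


Side lengths squared: AB^2=62.53, BC^2=12.96, CA^2=62.53
Sorted: [12.96, 62.53, 62.53]
By sides: Isosceles, By angles: Acute

Isosceles, Acute


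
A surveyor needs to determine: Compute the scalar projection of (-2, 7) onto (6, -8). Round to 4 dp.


u.v = -68, |v| = sqrt(100) = 10
Scalar projection = u.v / |v| = -68 / sqrt(100) = -6.8

-6.8


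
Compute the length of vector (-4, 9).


|u| = sqrt((-4)^2 + 9^2) = sqrt(97) = 9.8489

9.8489


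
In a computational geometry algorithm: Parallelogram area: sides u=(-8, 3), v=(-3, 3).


|u x v| = |(-8)*3 - 3*(-3)|
= |(-24) - (-9)| = 15

15


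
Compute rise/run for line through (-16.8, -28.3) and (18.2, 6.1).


slope = (y2-y1)/(x2-x1) = (6.1-(-28.3))/(18.2-(-16.8)) = 34.4/35 = 0.9829

0.9829


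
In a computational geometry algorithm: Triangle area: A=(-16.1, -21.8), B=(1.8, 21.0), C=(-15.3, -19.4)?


Area = |x_A(y_B-y_C) + x_B(y_C-y_A) + x_C(y_A-y_B)|/2
= |(-650.44) + 4.32 + 654.84|/2
= 8.72/2 = 4.36

4.36


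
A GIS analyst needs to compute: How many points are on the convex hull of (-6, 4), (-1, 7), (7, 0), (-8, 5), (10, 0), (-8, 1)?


Convex hull vertices (CCW): (-8, 1), (7, 0), (10, 0), (-1, 7), (-8, 5)
Count = 5

5


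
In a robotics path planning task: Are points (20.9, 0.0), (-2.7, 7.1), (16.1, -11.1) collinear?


Cross product: ((-2.7)-20.9)*((-11.1)-0) - (7.1-0)*(16.1-20.9)
= 296.04

No, not collinear


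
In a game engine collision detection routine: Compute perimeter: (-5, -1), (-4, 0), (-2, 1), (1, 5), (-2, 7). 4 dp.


Sides: (-5, -1)->(-4, 0): sqrt(2) = 1.414214, (-4, 0)->(-2, 1): sqrt(5) = 2.236068, (-2, 1)->(1, 5): sqrt(25) = 5, (1, 5)->(-2, 7): sqrt(13) = 3.605551, (-2, 7)->(-5, -1): sqrt(73) = 8.544004
Sum = 20.799837
Perimeter = 20.7998

20.7998


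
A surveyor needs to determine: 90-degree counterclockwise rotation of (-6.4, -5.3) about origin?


90° CCW: (x,y) -> (-y, x)
(-6.4,-5.3) -> (5.3, -6.4)

(5.3, -6.4)


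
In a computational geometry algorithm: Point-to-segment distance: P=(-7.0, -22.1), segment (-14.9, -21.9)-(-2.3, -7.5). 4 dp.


Project P onto AB: t = 0.264 (clamped to [0,1])
Closest point on segment: (-11.5735, -18.0982)
Distance: 6.0771

6.0771


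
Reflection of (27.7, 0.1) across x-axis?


Reflection over x-axis: (x,y) -> (x,-y)
(27.7, 0.1) -> (27.7, -0.1)

(27.7, -0.1)


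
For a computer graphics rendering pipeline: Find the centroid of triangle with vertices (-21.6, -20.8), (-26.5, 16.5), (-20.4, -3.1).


Centroid = ((x_A+x_B+x_C)/3, (y_A+y_B+y_C)/3)
= (((-21.6)+(-26.5)+(-20.4))/3, ((-20.8)+16.5+(-3.1))/3)
= (-22.8333, -2.4667)

(-22.8333, -2.4667)


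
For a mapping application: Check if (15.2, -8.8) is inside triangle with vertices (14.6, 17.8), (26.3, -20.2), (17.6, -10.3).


Cross products: AB x AP = -288.42, BC x BP = 10.71, CA x CP = 62.94
All same sign? no

No, outside


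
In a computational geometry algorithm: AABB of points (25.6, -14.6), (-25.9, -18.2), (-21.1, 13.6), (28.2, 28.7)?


x range: [-25.9, 28.2]
y range: [-18.2, 28.7]
Bounding box: (-25.9,-18.2) to (28.2,28.7)

(-25.9,-18.2) to (28.2,28.7)
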